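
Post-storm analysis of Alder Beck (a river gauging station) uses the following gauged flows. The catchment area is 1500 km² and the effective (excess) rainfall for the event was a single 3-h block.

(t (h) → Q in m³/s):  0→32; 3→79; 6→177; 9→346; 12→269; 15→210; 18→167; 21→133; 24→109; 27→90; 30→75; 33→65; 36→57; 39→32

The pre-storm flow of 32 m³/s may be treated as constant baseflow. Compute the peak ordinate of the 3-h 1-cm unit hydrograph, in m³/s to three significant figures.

U_p ≈ 313 m³/s

Direct runoff: 0.0, 47.0, 145.0, 314.0, 237.0, 178.0, 135.0, 101.0, 77.0, 58.0, 43.0, 33.0, 25.0, 0.0 m³/s; ΣQ_DR = 1393 m³/s, peak = 314.0 m³/s.
Runoff depth d = ΣQ_DR·Δt / A = 1393 × 10800 / (1500 km²) = 10.03 mm.
The 1-cm UH is the DRH scaled by (10 mm)/d, so U_p = 314.0 × 10/10.03 = 313 m³/s.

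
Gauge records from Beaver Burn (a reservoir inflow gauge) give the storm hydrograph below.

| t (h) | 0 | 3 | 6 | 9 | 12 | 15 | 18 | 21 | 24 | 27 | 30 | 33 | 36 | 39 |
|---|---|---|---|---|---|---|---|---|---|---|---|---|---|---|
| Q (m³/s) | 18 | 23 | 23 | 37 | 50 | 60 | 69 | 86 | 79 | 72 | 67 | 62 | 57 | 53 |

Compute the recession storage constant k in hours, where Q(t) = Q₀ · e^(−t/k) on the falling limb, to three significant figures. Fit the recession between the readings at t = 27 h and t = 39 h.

k ≈ 39.2 h

On the falling limb, Q drops from 72 to 53 m³/s between t = 27 h and t = 39 h (Δt = 12 h).
k = −Δt / ln(Q₂/Q₁) = −12 / ln(53/72) = 39.2 h.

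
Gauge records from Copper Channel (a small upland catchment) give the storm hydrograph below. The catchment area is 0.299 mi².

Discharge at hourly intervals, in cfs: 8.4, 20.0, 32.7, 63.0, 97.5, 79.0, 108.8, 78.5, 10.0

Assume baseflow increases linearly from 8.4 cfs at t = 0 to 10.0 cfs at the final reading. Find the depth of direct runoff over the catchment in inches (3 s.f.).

d ≈ 2.15 in

Direct runoff: 0.00, 11.40, 23.90, 54.00, 88.30, 69.60, 99.20, 68.70, 0.00 cfs; ΣQ_DR = 415.1 cfs.
V = ΣQ_DR · Δt = 415.1 × 3600 s = 1.494 × 10^6 ft³.
Over A = 0.299 mi², depth = V / A = 2.15 in.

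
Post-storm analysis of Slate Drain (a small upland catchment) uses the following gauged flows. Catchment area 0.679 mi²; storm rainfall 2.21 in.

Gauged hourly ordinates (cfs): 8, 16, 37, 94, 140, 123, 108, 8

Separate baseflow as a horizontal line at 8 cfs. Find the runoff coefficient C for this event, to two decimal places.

C ≈ 0.49

ΣQ_DR = 470.0 cfs; V = ΣQ_DR·Δt = 1.692 × 10^6 ft³.
Runoff depth d = V / A = 1.073 in.
C = d / P = 1.073 / 2.21 = 0.49.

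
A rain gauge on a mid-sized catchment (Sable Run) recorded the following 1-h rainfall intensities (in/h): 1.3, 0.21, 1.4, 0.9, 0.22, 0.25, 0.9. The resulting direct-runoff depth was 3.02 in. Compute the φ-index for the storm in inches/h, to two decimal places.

Only the 4 blocks with intensity above φ contribute runoff: 1.3, 1.4, 0.9, 0.9 in/h.
Σ(I−φ)·Δt = d  ⇒  (1.3+1.4+0.9+0.9 − 4φ)·1 = 3.02
φ = (4.500 − 3.02/1) / 4 = 0.37 in/h.

φ ≈ 0.37 in/h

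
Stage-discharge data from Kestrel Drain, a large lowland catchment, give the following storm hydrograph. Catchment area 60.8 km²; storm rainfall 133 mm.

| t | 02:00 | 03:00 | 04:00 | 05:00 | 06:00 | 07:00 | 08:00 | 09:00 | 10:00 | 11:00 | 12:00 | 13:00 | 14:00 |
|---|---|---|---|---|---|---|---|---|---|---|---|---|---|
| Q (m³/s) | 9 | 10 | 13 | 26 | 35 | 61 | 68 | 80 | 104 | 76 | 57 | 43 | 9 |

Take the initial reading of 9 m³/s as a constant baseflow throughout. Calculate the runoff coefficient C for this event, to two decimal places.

ΣQ_DR = 474.0 m³/s; V = ΣQ_DR·Δt = 1.706 × 10^6 m³.
Runoff depth d = V / A = 28.07 mm.
C = d / P = 28.07 / 133 = 0.21.

C ≈ 0.21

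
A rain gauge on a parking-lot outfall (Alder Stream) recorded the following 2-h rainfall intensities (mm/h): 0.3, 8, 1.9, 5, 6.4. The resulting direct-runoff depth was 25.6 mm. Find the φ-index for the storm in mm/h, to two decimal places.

φ ≈ 2.20 mm/h

Only the 3 blocks with intensity above φ contribute runoff: 8, 5, 6.4 mm/h.
Σ(I−φ)·Δt = d  ⇒  (8+5+6.4 − 3φ)·2 = 25.6
φ = (19.40 − 25.6/2) / 3 = 2.20 mm/h.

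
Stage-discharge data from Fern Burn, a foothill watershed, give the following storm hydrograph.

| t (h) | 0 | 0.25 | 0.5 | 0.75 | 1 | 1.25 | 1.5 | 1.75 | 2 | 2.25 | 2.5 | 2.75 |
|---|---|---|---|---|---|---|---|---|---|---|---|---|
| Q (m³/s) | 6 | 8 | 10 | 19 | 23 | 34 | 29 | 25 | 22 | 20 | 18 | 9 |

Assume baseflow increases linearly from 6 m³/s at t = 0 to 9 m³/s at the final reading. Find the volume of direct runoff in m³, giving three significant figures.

V ≈ 1.20 × 10^5 m³

Direct-runoff ordinates (Q − Q_b): 0.00, 1.73, 3.45, 12.18, 15.91, 26.64, 21.36, 17.09, 13.82, 11.55, 9.27, 0.00 m³/s.
ΣQ_DR = 133.0 m³/s.
With Δt = 0.25 h = 900 s, V = ΣQ_DR · Δt = 133.0 × 900 = 1.20 × 10^5 m³.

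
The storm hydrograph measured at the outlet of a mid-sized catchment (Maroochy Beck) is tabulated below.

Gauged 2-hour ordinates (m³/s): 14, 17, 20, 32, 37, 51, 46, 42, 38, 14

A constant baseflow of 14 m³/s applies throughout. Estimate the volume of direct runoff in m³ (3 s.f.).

V ≈ 1.23 × 10^6 m³

Direct-runoff ordinates (Q − Q_b): 0.0, 3.0, 6.0, 18.0, 23.0, 37.0, 32.0, 28.0, 24.0, 0.0 m³/s.
ΣQ_DR = 171.0 m³/s.
With Δt = 2 h = 7200 s, V = ΣQ_DR · Δt = 171.0 × 7200 = 1.23 × 10^6 m³.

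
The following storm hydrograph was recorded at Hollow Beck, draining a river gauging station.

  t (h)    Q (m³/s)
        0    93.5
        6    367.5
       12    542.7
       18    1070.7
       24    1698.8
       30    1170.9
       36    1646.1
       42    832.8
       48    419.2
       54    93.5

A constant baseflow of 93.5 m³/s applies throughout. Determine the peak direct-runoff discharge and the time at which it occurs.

Q_p = 1605.3 m³/s at t = 24 h

Subtracting baseflow gives direct-runoff ordinates: 0.0, 274.0, 449.2, 977.2, 1605.3, 1077.4, 1552.6, 739.3, 325.7, 0.0 m³/s.
The maximum is 1605.3 m³/s, occurring at the reading for t = 24 h.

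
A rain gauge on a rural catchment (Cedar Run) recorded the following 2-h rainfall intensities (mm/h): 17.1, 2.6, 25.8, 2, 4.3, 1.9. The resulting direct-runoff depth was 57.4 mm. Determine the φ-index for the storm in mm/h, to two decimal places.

Only the 2 blocks with intensity above φ contribute runoff: 17.1, 25.8 mm/h.
Σ(I−φ)·Δt = d  ⇒  (17.1+25.8 − 2φ)·2 = 57.4
φ = (42.90 − 57.4/2) / 2 = 7.10 mm/h.

φ ≈ 7.10 mm/h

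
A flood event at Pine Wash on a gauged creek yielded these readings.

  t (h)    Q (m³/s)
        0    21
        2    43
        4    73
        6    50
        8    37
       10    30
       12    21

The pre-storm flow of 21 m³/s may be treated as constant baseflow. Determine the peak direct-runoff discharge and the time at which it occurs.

Q_p = 52.0 m³/s at t = 4 h

Subtracting baseflow gives direct-runoff ordinates: 0.0, 22.0, 52.0, 29.0, 16.0, 9.0, 0.0 m³/s.
The maximum is 52.0 m³/s, occurring at the reading for t = 4 h.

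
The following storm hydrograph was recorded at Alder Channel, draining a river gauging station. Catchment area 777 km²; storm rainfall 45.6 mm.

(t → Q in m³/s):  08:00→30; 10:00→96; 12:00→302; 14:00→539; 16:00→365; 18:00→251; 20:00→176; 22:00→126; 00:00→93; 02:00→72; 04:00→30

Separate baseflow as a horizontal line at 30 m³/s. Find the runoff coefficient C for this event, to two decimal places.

ΣQ_DR = 1750 m³/s; V = ΣQ_DR·Δt = 1.260 × 10^7 m³.
Runoff depth d = V / A = 16.22 mm.
C = d / P = 16.22 / 45.6 = 0.36.

C ≈ 0.36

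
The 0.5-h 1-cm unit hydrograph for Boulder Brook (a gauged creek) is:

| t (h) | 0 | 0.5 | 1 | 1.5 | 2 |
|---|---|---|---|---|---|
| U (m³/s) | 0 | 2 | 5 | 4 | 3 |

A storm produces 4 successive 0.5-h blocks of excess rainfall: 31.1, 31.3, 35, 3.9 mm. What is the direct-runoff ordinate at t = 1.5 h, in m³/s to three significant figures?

Q ≈ 35.1 m³/s

By discrete convolution, Q_j = Σ (P_i / 10 mm) · U_{j−i}.
At t = 1.5 h (j=3): Q = (31.1/10)·4 + (31.3/10)·5 + (35/10)·2 + (3.9/10)·0 = 35.1 m³/s.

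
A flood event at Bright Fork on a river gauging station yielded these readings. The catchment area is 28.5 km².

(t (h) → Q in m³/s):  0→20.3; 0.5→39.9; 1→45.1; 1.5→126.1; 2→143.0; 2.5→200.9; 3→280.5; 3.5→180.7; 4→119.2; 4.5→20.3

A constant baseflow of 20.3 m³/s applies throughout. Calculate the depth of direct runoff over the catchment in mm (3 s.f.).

d ≈ 61.5 mm

Direct runoff: 0.0, 19.6, 24.8, 105.8, 122.7, 180.6, 260.2, 160.4, 98.9, 0.0 m³/s; ΣQ_DR = 973.0 m³/s.
V = ΣQ_DR · Δt = 973.0 × 1800 s = 1.751 × 10^6 m³.
Over A = 28.5 km², depth = V / A = 61.5 mm.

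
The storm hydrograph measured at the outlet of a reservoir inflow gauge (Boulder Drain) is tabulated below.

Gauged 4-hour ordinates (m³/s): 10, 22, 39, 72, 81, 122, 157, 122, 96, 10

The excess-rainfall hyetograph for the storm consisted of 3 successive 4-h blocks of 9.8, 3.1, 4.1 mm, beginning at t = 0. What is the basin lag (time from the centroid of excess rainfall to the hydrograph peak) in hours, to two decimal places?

t_L ≈ 19.34 h

Centroid of excess rainfall: t_c = Σ P_i·t̄_i / ΣP_i = 4.6588 h (block centres at 2, 6, 10 h).
Hydrograph peak occurs at t = 24 h, so basin lag t_L = 24 − 4.6588 = 19.34 h.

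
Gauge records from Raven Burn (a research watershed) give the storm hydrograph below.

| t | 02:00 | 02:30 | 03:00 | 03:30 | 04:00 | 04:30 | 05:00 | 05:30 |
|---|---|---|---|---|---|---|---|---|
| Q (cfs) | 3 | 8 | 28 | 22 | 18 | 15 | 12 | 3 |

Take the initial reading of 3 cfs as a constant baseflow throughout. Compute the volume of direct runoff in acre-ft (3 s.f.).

V ≈ 3.51 acre-ft

Direct-runoff ordinates (Q − Q_b): 0.0, 5.0, 25.0, 19.0, 15.0, 12.0, 9.0, 0.0 cfs.
ΣQ_DR = 85.00 cfs.
With Δt = 0.5 h = 1800 s, V = ΣQ_DR · Δt = 85.00 × 1800 = 1.53 × 10^5 ft³ = 3.51 acre-ft.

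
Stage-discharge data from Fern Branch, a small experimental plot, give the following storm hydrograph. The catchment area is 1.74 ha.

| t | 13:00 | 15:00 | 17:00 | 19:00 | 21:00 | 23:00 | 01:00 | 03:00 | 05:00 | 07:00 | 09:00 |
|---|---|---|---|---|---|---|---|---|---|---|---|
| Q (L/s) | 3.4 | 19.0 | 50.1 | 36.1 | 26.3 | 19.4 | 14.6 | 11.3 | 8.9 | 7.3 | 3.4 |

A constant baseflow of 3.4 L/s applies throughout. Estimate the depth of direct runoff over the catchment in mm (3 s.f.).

Direct runoff: 0.0, 15.6, 46.7, 32.7, 22.9, 16.0, 11.2, 7.9, 5.5, 3.9, 0.0 L/s; ΣQ_DR = 162.4 L/s.
V = ΣQ_DR · Δt = 162.4 × 7200 s = 1.169 × 10^6 L.
Over A = 1.74 ha, depth = V / A = 67.2 mm.

d ≈ 67.2 mm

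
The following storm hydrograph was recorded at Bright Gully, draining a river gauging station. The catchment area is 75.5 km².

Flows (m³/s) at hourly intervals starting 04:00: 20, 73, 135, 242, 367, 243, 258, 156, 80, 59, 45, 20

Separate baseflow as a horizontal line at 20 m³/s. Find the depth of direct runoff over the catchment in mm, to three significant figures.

Direct runoff: 0.0, 53.0, 115.0, 222.0, 347.0, 223.0, 238.0, 136.0, 60.0, 39.0, 25.0, 0.0 m³/s; ΣQ_DR = 1458 m³/s.
V = ΣQ_DR · Δt = 1458 × 3600 s = 5.249 × 10^6 m³.
Over A = 75.5 km², depth = V / A = 69.5 mm.

d ≈ 69.5 mm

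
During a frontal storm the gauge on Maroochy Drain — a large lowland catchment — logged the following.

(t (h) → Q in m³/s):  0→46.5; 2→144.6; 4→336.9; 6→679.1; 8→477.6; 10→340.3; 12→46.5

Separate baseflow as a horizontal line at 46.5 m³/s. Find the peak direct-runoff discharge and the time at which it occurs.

Subtracting baseflow gives direct-runoff ordinates: 0.0, 98.1, 290.4, 632.6, 431.1, 293.8, 0.0 m³/s.
The maximum is 632.6 m³/s, occurring at the reading for t = 6 h.

Q_p = 632.6 m³/s at t = 6 h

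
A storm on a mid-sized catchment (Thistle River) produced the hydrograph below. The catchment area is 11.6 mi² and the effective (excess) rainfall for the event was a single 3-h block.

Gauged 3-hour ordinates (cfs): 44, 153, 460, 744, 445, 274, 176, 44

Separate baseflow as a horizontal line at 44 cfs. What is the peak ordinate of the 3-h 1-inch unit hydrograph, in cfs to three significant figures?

Direct runoff: 0.0, 109.0, 416.0, 700.0, 401.0, 230.0, 132.0, 0.0 cfs; ΣQ_DR = 1988 cfs, peak = 700.0 cfs.
Runoff depth d = ΣQ_DR·Δt / A = 1988 × 10800 / (11.6 mi²) = 0.7967 in.
The 1-inch UH is the DRH scaled by (1 in)/d, so U_p = 700.0 × 1/0.7967 = 879 cfs.

U_p ≈ 879 cfs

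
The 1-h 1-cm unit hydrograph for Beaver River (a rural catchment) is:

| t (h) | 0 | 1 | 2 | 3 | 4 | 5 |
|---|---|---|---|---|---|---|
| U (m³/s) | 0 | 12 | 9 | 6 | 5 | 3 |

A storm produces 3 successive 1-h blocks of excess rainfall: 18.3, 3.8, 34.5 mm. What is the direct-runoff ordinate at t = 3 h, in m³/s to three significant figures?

Q ≈ 55.8 m³/s

By discrete convolution, Q_j = Σ (P_i / 10 mm) · U_{j−i}.
At t = 3 h (j=3): Q = (18.3/10)·6 + (3.8/10)·9 + (34.5/10)·12 = 55.8 m³/s.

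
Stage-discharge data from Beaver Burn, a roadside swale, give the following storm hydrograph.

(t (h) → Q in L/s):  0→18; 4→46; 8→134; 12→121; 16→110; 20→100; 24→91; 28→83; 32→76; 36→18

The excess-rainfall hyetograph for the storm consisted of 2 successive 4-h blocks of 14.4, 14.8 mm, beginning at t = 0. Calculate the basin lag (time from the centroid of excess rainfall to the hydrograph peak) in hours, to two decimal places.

Centroid of excess rainfall: t_c = Σ P_i·t̄_i / ΣP_i = 4.0274 h (block centres at 2, 6 h).
Hydrograph peak occurs at t = 8 h, so basin lag t_L = 8 − 4.0274 = 3.97 h.

t_L ≈ 3.97 h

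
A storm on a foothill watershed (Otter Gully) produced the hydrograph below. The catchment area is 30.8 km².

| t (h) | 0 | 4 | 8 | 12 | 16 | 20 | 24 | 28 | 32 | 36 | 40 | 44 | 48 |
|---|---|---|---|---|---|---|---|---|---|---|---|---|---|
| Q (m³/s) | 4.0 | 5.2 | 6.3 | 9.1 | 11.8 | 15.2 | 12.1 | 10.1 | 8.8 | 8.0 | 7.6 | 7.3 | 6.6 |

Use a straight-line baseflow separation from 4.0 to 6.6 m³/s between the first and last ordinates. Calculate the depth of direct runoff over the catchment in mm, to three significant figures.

d ≈ 20.2 mm

Direct runoff: 0.00, 0.98, 1.87, 4.45, 6.93, 10.12, 6.80, 4.58, 3.07, 2.05, 1.43, 0.92, 0.00 m³/s; ΣQ_DR = 43.20 m³/s.
V = ΣQ_DR · Δt = 43.20 × 14400 s = 6.221 × 10^5 m³.
Over A = 30.8 km², depth = V / A = 20.2 mm.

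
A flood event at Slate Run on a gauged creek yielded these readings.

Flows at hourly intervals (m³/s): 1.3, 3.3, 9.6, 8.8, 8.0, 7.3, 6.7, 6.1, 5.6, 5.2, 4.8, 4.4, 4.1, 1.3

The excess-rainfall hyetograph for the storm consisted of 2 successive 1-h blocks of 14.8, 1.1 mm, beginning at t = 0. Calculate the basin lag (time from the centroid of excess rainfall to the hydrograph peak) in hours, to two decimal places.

t_L ≈ 1.43 h

Centroid of excess rainfall: t_c = Σ P_i·t̄_i / ΣP_i = 0.5692 h (block centres at 0.5, 1.5 h).
Hydrograph peak occurs at t = 2 h, so basin lag t_L = 2 − 0.5692 = 1.43 h.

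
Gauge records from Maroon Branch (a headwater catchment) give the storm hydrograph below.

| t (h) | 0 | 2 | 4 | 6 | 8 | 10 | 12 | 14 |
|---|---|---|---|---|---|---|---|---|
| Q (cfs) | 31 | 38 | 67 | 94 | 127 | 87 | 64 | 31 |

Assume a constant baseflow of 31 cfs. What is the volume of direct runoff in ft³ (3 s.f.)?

Direct-runoff ordinates (Q − Q_b): 0.0, 7.0, 36.0, 63.0, 96.0, 56.0, 33.0, 0.0 cfs.
ΣQ_DR = 291.0 cfs.
With Δt = 2 h = 7200 s, V = ΣQ_DR · Δt = 291.0 × 7200 = 2.10 × 10^6 ft³.

V ≈ 2.10 × 10^6 ft³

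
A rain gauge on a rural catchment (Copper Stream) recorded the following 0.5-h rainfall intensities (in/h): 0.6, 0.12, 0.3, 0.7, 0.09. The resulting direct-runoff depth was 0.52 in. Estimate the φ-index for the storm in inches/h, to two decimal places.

Only the 3 blocks with intensity above φ contribute runoff: 0.6, 0.3, 0.7 in/h.
Σ(I−φ)·Δt = d  ⇒  (0.6+0.3+0.7 − 3φ)·0.5 = 0.52
φ = (1.600 − 0.52/0.5) / 3 = 0.19 in/h.

φ ≈ 0.19 in/h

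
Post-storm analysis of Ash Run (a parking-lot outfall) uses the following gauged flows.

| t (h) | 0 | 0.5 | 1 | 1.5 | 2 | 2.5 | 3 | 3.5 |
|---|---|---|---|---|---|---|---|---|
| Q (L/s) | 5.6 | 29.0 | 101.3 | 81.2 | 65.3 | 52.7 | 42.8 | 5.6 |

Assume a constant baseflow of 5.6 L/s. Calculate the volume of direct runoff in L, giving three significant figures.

V ≈ 6.10 × 10^5 L

Direct-runoff ordinates (Q − Q_b): 0.0, 23.4, 95.7, 75.6, 59.7, 47.1, 37.2, 0.0 L/s.
ΣQ_DR = 338.7 L/s.
With Δt = 0.5 h = 1800 s, V = ΣQ_DR · Δt = 338.7 × 1800 = 6.10 × 10^5 L.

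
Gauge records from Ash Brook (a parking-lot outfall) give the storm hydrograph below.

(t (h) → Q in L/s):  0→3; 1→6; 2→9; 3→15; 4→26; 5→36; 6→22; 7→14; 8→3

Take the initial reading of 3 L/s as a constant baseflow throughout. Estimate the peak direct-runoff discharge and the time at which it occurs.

Subtracting baseflow gives direct-runoff ordinates: 0.0, 3.0, 6.0, 12.0, 23.0, 33.0, 19.0, 11.0, 0.0 L/s.
The maximum is 33.0 L/s, occurring at the reading for t = 5 h.

Q_p = 33.0 L/s at t = 5 h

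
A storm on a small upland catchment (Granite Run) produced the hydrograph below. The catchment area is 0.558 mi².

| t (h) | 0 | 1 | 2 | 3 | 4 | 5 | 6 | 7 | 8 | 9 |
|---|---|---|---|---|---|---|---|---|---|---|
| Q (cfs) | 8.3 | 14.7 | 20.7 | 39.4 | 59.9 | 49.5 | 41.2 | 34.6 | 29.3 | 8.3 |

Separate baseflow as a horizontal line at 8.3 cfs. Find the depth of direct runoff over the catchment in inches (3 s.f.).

d ≈ 0.619 in

Direct runoff: 0.0, 6.4, 12.4, 31.1, 51.6, 41.2, 32.9, 26.3, 21.0, 0.0 cfs; ΣQ_DR = 222.9 cfs.
V = ΣQ_DR · Δt = 222.9 × 3600 s = 8.024 × 10^5 ft³.
Over A = 0.558 mi², depth = V / A = 0.619 in.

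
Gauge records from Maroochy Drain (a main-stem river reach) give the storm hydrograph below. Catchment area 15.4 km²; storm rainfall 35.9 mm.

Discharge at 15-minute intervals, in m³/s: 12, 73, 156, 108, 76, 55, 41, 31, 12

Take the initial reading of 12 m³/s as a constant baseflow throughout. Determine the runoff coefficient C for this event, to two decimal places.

C ≈ 0.74

ΣQ_DR = 456.0 m³/s; V = ΣQ_DR·Δt = 4.104 × 10^5 m³.
Runoff depth d = V / A = 26.65 mm.
C = d / P = 26.65 / 35.9 = 0.74.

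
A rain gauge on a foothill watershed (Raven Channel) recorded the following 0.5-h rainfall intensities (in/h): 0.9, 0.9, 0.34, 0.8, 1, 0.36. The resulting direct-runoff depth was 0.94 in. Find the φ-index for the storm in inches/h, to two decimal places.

Only the 4 blocks with intensity above φ contribute runoff: 0.9, 0.9, 0.8, 1 in/h.
Σ(I−φ)·Δt = d  ⇒  (0.9+0.9+0.8+1 − 4φ)·0.5 = 0.94
φ = (3.600 − 0.94/0.5) / 4 = 0.43 in/h.

φ ≈ 0.43 in/h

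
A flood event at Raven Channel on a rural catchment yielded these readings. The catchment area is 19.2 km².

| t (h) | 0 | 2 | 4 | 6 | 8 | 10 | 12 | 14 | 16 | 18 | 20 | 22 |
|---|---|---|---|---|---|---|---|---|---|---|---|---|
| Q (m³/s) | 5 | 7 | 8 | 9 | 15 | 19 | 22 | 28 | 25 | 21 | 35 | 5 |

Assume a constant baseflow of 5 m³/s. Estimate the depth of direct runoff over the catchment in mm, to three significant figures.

Direct runoff: 0.0, 2.0, 3.0, 4.0, 10.0, 14.0, 17.0, 23.0, 20.0, 16.0, 30.0, 0.0 m³/s; ΣQ_DR = 139.0 m³/s.
V = ΣQ_DR · Δt = 139.0 × 7200 s = 1.001 × 10^6 m³.
Over A = 19.2 km², depth = V / A = 52.1 mm.

d ≈ 52.1 mm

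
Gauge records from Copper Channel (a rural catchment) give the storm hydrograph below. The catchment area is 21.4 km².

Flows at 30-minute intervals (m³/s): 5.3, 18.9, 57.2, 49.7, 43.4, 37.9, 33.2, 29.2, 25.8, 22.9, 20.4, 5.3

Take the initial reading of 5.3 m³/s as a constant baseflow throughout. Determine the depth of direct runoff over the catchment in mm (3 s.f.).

Direct runoff: 0.0, 13.6, 51.9, 44.4, 38.1, 32.6, 27.9, 23.9, 20.5, 17.6, 15.1, 0.0 m³/s; ΣQ_DR = 285.6 m³/s.
V = ΣQ_DR · Δt = 285.6 × 1800 s = 5.141 × 10^5 m³.
Over A = 21.4 km², depth = V / A = 24.0 mm.

d ≈ 24.0 mm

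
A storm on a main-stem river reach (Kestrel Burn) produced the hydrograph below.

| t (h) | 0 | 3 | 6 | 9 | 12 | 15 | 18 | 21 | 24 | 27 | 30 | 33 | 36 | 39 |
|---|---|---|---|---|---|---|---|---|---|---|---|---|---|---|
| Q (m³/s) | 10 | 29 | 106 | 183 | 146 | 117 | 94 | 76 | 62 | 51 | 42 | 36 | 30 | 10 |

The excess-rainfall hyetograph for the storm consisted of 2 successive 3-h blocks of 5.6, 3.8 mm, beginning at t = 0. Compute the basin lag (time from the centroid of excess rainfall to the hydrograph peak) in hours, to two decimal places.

t_L ≈ 6.29 h

Centroid of excess rainfall: t_c = Σ P_i·t̄_i / ΣP_i = 2.7128 h (block centres at 1.5, 4.5 h).
Hydrograph peak occurs at t = 9 h, so basin lag t_L = 9 − 2.7128 = 6.29 h.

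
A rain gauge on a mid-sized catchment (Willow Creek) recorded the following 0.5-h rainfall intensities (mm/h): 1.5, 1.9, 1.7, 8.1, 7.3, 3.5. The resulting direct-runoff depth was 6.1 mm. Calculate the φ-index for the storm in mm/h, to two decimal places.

φ ≈ 2.23 mm/h

Only the 3 blocks with intensity above φ contribute runoff: 8.1, 7.3, 3.5 mm/h.
Σ(I−φ)·Δt = d  ⇒  (8.1+7.3+3.5 − 3φ)·0.5 = 6.1
φ = (18.90 − 6.1/0.5) / 3 = 2.23 mm/h.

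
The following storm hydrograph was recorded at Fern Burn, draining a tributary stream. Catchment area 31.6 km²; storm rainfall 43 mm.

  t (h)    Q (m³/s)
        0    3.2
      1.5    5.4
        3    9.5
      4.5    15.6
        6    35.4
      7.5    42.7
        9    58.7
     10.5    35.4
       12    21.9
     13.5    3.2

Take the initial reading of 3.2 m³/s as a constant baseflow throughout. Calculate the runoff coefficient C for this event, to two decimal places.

C ≈ 0.79

ΣQ_DR = 199.0 m³/s; V = ΣQ_DR·Δt = 1.075 × 10^6 m³.
Runoff depth d = V / A = 34.01 mm.
C = d / P = 34.01 / 43 = 0.79.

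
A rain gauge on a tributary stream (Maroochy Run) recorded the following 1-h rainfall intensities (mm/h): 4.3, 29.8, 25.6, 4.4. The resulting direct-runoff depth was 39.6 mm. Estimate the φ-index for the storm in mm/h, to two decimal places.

Only the 2 blocks with intensity above φ contribute runoff: 29.8, 25.6 mm/h.
Σ(I−φ)·Δt = d  ⇒  (29.8+25.6 − 2φ)·1 = 39.6
φ = (55.40 − 39.6/1) / 2 = 7.90 mm/h.

φ ≈ 7.90 mm/h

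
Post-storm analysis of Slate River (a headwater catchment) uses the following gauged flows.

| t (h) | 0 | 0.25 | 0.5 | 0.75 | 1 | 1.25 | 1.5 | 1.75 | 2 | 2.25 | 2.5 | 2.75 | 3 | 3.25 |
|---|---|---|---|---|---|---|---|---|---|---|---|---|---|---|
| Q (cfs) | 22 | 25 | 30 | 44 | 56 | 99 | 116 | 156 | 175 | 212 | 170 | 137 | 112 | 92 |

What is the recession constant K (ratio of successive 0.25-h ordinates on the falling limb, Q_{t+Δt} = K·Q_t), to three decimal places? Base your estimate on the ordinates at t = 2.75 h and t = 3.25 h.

Using the recession-limb readings at t = 2.75 h and t = 3.25 h: Q falls from 137 to 92 cfs over 2 intervals.
K = (Q₂/Q₁)^(1/2) = (92/137)^(1/2) = 0.819.

K ≈ 0.819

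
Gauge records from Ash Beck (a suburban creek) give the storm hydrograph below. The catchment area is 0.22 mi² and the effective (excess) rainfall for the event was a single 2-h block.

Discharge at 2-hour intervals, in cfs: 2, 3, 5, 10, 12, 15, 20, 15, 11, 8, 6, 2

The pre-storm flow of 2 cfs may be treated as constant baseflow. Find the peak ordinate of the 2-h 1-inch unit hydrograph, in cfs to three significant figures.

Direct runoff: 0.0, 1.0, 3.0, 8.0, 10.0, 13.0, 18.0, 13.0, 9.0, 6.0, 4.0, 0.0 cfs; ΣQ_DR = 85.00 cfs, peak = 18.0 cfs.
Runoff depth d = ΣQ_DR·Δt / A = 85.00 × 7200 / (0.22 mi²) = 1.197 in.
The 1-inch UH is the DRH scaled by (1 in)/d, so U_p = 18.0 × 1/1.197 = 15.0 cfs.

U_p ≈ 15.0 cfs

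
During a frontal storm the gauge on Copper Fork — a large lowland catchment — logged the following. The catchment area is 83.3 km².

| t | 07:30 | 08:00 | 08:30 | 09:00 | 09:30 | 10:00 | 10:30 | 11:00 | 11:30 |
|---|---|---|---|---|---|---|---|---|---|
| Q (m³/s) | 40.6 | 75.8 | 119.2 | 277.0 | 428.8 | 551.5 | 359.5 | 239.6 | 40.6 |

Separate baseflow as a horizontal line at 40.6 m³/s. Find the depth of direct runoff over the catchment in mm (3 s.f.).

Direct runoff: 0.0, 35.2, 78.6, 236.4, 388.2, 510.9, 318.9, 199.0, 0.0 m³/s; ΣQ_DR = 1767 m³/s.
V = ΣQ_DR · Δt = 1767 × 1800 s = 3.181 × 10^6 m³.
Over A = 83.3 km², depth = V / A = 38.2 mm.

d ≈ 38.2 mm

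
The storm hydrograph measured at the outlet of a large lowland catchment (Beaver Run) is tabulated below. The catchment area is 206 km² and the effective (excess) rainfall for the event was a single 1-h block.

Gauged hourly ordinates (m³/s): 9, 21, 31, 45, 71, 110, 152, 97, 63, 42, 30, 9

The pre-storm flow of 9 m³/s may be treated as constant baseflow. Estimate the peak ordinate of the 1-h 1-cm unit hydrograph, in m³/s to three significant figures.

Direct runoff: 0.0, 12.0, 22.0, 36.0, 62.0, 101.0, 143.0, 88.0, 54.0, 33.0, 21.0, 0.0 m³/s; ΣQ_DR = 572.0 m³/s, peak = 143.0 m³/s.
Runoff depth d = ΣQ_DR·Δt / A = 572.0 × 3600 / (206 km²) = 9.996 mm.
The 1-cm UH is the DRH scaled by (10 mm)/d, so U_p = 143.0 × 10/9.996 = 143 m³/s.

U_p ≈ 143 m³/s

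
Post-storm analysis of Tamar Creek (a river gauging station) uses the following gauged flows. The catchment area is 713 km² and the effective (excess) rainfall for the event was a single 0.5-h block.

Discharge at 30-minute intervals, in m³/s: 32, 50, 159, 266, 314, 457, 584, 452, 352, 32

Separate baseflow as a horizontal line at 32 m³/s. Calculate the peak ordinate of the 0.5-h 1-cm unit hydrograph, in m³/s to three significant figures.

Direct runoff: 0.0, 18.0, 127.0, 234.0, 282.0, 425.0, 552.0, 420.0, 320.0, 0.0 m³/s; ΣQ_DR = 2378 m³/s, peak = 552.0 m³/s.
Runoff depth d = ΣQ_DR·Δt / A = 2378 × 1800 / (713 km²) = 6.003 mm.
The 1-cm UH is the DRH scaled by (10 mm)/d, so U_p = 552.0 × 10/6.003 = 919 m³/s.

U_p ≈ 919 m³/s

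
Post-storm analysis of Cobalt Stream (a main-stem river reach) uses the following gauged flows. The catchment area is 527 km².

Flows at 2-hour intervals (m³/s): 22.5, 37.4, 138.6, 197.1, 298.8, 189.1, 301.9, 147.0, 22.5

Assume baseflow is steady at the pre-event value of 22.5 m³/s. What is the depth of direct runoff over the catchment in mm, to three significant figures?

Direct runoff: 0.0, 14.9, 116.1, 174.6, 276.3, 166.6, 279.4, 124.5, 0.0 m³/s; ΣQ_DR = 1152 m³/s.
V = ΣQ_DR · Δt = 1152 × 7200 s = 8.297 × 10^6 m³.
Over A = 527 km², depth = V / A = 15.7 mm.

d ≈ 15.7 mm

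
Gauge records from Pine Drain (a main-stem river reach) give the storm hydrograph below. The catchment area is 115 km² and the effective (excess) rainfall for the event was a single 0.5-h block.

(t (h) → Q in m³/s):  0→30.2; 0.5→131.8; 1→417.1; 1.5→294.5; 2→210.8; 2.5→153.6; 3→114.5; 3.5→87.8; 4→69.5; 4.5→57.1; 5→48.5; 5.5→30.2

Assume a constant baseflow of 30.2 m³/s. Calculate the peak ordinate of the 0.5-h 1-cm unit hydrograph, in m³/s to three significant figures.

U_p ≈ 193 m³/s

Direct runoff: 0.0, 101.6, 386.9, 264.3, 180.6, 123.4, 84.3, 57.6, 39.3, 26.9, 18.3, 0.0 m³/s; ΣQ_DR = 1283 m³/s, peak = 386.9 m³/s.
Runoff depth d = ΣQ_DR·Δt / A = 1283 × 1800 / (115 km²) = 20.08 mm.
The 1-cm UH is the DRH scaled by (10 mm)/d, so U_p = 386.9 × 10/20.08 = 193 m³/s.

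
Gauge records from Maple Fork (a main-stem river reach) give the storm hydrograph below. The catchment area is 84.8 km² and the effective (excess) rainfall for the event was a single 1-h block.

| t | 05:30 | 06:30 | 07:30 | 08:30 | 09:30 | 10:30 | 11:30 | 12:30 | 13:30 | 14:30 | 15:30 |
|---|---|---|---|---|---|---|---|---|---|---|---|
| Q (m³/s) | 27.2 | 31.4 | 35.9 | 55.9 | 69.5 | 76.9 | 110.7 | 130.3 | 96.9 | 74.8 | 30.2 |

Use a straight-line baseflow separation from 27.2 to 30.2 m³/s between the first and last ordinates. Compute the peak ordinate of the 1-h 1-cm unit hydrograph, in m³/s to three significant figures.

Direct runoff: 0.00, 3.90, 8.10, 27.80, 41.10, 48.20, 81.70, 101.00, 67.30, 44.90, 0.00 m³/s; ΣQ_DR = 424.0 m³/s, peak = 101.00 m³/s.
Runoff depth d = ΣQ_DR·Δt / A = 424.0 × 3600 / (84.8 km²) = 18.00 mm.
The 1-cm UH is the DRH scaled by (10 mm)/d, so U_p = 101.00 × 10/18.00 = 56.1 m³/s.

U_p ≈ 56.1 m³/s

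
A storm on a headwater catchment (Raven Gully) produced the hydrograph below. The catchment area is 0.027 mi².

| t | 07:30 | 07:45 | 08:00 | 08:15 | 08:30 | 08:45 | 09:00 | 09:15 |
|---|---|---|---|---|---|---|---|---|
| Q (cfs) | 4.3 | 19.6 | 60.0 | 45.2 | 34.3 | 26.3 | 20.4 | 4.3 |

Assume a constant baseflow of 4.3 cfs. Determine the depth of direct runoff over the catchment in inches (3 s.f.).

Direct runoff: 0.0, 15.3, 55.7, 40.9, 30.0, 22.0, 16.1, 0.0 cfs; ΣQ_DR = 180.0 cfs.
V = ΣQ_DR · Δt = 180.0 × 900 s = 1.620 × 10^5 ft³.
Over A = 0.027 mi², depth = V / A = 2.58 in.

d ≈ 2.58 in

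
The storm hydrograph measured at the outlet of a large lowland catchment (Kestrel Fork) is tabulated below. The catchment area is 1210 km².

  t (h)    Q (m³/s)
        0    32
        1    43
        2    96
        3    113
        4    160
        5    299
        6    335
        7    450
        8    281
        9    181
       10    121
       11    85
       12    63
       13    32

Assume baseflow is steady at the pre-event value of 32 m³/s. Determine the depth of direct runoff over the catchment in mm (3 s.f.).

d ≈ 5.48 mm

Direct runoff: 0.0, 11.0, 64.0, 81.0, 128.0, 267.0, 303.0, 418.0, 249.0, 149.0, 89.0, 53.0, 31.0, 0.0 m³/s; ΣQ_DR = 1843 m³/s.
V = ΣQ_DR · Δt = 1843 × 3600 s = 6.635 × 10^6 m³.
Over A = 1210 km², depth = V / A = 5.48 mm.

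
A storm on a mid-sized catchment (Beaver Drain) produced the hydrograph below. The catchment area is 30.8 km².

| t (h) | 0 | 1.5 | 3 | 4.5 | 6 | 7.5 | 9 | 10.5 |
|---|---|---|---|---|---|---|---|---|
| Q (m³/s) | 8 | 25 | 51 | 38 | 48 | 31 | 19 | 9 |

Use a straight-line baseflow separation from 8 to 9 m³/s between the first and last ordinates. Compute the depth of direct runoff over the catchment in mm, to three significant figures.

d ≈ 28.2 mm

Direct runoff: 0.00, 16.86, 42.71, 29.57, 39.43, 22.29, 10.14, 0.00 m³/s; ΣQ_DR = 161.0 m³/s.
V = ΣQ_DR · Δt = 161.0 × 5400 s = 8.694 × 10^5 m³.
Over A = 30.8 km², depth = V / A = 28.2 mm.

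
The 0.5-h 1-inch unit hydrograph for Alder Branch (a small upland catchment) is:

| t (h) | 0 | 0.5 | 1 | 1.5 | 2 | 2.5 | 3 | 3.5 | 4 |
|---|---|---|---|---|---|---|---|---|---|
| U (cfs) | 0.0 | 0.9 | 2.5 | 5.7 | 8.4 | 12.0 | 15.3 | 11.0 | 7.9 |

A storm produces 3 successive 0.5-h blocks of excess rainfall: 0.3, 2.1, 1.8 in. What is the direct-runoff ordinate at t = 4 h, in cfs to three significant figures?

By discrete convolution, Q_j = Σ (P_i / 1 in) · U_{j−i}.
At t = 4 h (j=8): Q = (0.3/1)·7.9 + (2.1/1)·11.0 + (1.8/1)·15.3 = 53.0 cfs.

Q ≈ 53.0 cfs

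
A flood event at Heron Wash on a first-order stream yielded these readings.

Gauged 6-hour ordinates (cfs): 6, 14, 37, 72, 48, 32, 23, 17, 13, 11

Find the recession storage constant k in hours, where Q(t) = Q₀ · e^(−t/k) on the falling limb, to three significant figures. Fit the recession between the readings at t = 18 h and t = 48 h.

k ≈ 17.5 h

On the falling limb, Q drops from 72 to 13 cfs between t = 18 h and t = 48 h (Δt = 30 h).
k = −Δt / ln(Q₂/Q₁) = −30 / ln(13/72) = 17.5 h.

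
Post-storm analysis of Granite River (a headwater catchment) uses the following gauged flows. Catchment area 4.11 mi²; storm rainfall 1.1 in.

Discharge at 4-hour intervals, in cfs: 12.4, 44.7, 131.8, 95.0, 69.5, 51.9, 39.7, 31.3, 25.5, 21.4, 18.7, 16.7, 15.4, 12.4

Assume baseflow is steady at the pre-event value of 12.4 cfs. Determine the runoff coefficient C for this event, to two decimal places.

C ≈ 0.57

ΣQ_DR = 412.8 cfs; V = ΣQ_DR·Δt = 5.944 × 10^6 ft³.
Runoff depth d = V / A = 0.6225 in.
C = d / P = 0.6225 / 1.1 = 0.57.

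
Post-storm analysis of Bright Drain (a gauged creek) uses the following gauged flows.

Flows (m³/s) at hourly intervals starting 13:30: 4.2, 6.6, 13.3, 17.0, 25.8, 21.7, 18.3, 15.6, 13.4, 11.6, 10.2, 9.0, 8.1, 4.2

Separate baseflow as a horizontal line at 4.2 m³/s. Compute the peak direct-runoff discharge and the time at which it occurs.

Subtracting baseflow gives direct-runoff ordinates: 0.0, 2.4, 9.1, 12.8, 21.6, 17.5, 14.1, 11.4, 9.2, 7.4, 6.0, 4.8, 3.9, 0.0 m³/s.
The maximum is 21.6 m³/s, occurring at the reading for t = 17:30.

Q_p = 21.6 m³/s at t = 17:30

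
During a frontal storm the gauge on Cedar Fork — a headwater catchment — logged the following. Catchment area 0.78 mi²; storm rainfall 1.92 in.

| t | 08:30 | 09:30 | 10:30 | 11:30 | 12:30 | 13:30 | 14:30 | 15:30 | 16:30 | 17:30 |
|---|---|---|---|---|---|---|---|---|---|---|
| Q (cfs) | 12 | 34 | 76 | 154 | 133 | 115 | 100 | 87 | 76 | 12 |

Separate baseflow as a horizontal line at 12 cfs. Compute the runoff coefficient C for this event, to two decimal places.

ΣQ_DR = 679.0 cfs; V = ΣQ_DR·Δt = 2.444 × 10^6 ft³.
Runoff depth d = V / A = 1.349 in.
C = d / P = 1.349 / 1.92 = 0.70.

C ≈ 0.70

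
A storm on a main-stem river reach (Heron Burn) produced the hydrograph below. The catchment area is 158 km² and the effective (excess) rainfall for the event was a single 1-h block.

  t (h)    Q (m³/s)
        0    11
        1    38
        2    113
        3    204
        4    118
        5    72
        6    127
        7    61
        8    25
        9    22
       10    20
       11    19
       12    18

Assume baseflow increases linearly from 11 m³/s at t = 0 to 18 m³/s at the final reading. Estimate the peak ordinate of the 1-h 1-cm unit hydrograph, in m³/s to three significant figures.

U_p ≈ 127 m³/s

Direct runoff: 0.00, 26.42, 100.83, 191.25, 104.67, 58.08, 112.50, 45.92, 9.33, 5.75, 3.17, 1.58, 0.00 m³/s; ΣQ_DR = 659.5 m³/s, peak = 191.25 m³/s.
Runoff depth d = ΣQ_DR·Δt / A = 659.5 × 3600 / (158 km²) = 15.03 mm.
The 1-cm UH is the DRH scaled by (10 mm)/d, so U_p = 191.25 × 10/15.03 = 127 m³/s.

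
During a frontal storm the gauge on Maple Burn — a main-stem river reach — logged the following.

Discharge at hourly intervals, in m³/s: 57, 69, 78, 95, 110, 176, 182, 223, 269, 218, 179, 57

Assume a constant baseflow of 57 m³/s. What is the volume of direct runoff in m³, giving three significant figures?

V ≈ 3.70 × 10^6 m³

Direct-runoff ordinates (Q − Q_b): 0.0, 12.0, 21.0, 38.0, 53.0, 119.0, 125.0, 166.0, 212.0, 161.0, 122.0, 0.0 m³/s.
ΣQ_DR = 1029 m³/s.
With Δt = 1 h = 3600 s, V = ΣQ_DR · Δt = 1029 × 3600 = 3.70 × 10^6 m³.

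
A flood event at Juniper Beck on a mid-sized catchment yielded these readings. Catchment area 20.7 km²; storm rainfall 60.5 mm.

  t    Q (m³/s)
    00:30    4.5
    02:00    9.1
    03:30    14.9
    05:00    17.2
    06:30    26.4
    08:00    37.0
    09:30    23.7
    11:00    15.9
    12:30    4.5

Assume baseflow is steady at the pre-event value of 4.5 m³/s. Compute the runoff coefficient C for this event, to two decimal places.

C ≈ 0.49

ΣQ_DR = 112.7 m³/s; V = ΣQ_DR·Δt = 6.086 × 10^5 m³.
Runoff depth d = V / A = 29.40 mm.
C = d / P = 29.40 / 60.5 = 0.49.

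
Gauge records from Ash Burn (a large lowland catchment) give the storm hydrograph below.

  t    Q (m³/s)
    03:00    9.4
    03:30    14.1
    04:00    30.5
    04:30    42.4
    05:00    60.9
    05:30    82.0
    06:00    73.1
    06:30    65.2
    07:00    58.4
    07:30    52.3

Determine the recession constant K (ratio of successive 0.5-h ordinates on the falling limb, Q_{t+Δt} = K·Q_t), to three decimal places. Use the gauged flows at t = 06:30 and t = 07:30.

K ≈ 0.896

Using the recession-limb readings at t = 06:30 and t = 07:30: Q falls from 65.2 to 52.3 m³/s over 2 intervals.
K = (Q₂/Q₁)^(1/2) = (52.3/65.2)^(1/2) = 0.896.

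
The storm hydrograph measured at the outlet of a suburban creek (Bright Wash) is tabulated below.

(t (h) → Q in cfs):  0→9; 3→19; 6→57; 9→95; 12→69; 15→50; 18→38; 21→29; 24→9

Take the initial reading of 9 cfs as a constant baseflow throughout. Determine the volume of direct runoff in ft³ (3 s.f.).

Direct-runoff ordinates (Q − Q_b): 0.0, 10.0, 48.0, 86.0, 60.0, 41.0, 29.0, 20.0, 0.0 cfs.
ΣQ_DR = 294.0 cfs.
With Δt = 3 h = 10800 s, V = ΣQ_DR · Δt = 294.0 × 10800 = 3.18 × 10^6 ft³.

V ≈ 3.18 × 10^6 ft³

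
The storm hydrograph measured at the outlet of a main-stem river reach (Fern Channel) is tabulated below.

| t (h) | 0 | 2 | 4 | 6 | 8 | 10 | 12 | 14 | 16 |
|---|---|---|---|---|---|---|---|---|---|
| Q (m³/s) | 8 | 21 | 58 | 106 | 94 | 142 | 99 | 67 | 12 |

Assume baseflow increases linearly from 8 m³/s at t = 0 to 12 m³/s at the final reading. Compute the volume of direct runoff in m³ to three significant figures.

V ≈ 3.72 × 10^6 m³

Direct-runoff ordinates (Q − Q_b): 0.00, 12.50, 49.00, 96.50, 84.00, 131.50, 88.00, 55.50, 0.00 m³/s.
ΣQ_DR = 517.0 m³/s.
With Δt = 2 h = 7200 s, V = ΣQ_DR · Δt = 517.0 × 7200 = 3.72 × 10^6 m³.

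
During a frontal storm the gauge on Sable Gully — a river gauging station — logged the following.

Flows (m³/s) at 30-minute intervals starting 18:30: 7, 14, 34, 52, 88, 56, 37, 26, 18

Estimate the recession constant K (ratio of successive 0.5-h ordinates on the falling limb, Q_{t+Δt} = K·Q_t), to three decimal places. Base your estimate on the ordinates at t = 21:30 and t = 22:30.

K ≈ 0.697

Using the recession-limb readings at t = 21:30 and t = 22:30: Q falls from 37 to 18 m³/s over 2 intervals.
K = (Q₂/Q₁)^(1/2) = (18/37)^(1/2) = 0.697.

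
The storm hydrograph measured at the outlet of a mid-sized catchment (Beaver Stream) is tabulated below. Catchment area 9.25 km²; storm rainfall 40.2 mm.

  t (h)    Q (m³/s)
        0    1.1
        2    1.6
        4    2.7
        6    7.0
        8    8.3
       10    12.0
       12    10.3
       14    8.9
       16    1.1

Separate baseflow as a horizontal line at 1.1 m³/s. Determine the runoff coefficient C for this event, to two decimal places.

ΣQ_DR = 43.10 m³/s; V = ΣQ_DR·Δt = 3.103 × 10^5 m³.
Runoff depth d = V / A = 33.55 mm.
C = d / P = 33.55 / 40.2 = 0.83.

C ≈ 0.83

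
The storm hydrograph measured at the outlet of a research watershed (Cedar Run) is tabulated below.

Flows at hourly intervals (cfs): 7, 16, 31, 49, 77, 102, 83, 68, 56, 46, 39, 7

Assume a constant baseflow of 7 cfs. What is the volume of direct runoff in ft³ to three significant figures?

Direct-runoff ordinates (Q − Q_b): 0.0, 9.0, 24.0, 42.0, 70.0, 95.0, 76.0, 61.0, 49.0, 39.0, 32.0, 0.0 cfs.
ΣQ_DR = 497.0 cfs.
With Δt = 1 h = 3600 s, V = ΣQ_DR · Δt = 497.0 × 3600 = 1.79 × 10^6 ft³.

V ≈ 1.79 × 10^6 ft³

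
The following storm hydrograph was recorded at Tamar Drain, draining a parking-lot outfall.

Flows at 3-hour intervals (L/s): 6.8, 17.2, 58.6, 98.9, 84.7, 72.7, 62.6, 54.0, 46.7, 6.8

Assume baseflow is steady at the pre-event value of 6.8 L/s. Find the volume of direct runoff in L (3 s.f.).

Direct-runoff ordinates (Q − Q_b): 0.0, 10.4, 51.8, 92.1, 77.9, 65.9, 55.8, 47.2, 39.9, 0.0 L/s.
ΣQ_DR = 441.0 L/s.
With Δt = 3 h = 10800 s, V = ΣQ_DR · Δt = 441.0 × 10800 = 4.76 × 10^6 L.

V ≈ 4.76 × 10^6 L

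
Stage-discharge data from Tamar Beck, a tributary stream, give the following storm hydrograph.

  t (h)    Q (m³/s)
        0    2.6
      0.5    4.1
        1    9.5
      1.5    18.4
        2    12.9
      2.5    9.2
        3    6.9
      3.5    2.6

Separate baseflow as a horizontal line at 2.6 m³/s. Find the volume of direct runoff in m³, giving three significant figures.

Direct-runoff ordinates (Q − Q_b): 0.0, 1.5, 6.9, 15.8, 10.3, 6.6, 4.3, 0.0 m³/s.
ΣQ_DR = 45.40 m³/s.
With Δt = 0.5 h = 1800 s, V = ΣQ_DR · Δt = 45.40 × 1800 = 81700 m³.

V ≈ 81700 m³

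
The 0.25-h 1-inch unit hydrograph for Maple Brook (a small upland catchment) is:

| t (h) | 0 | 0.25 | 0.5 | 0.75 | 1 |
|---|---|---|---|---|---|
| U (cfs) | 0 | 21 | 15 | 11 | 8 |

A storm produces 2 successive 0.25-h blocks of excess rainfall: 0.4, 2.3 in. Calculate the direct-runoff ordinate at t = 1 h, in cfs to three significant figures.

Q ≈ 28.5 cfs

By discrete convolution, Q_j = Σ (P_i / 1 in) · U_{j−i}.
At t = 1 h (j=4): Q = (0.4/1)·8 + (2.3/1)·11 = 28.5 cfs.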